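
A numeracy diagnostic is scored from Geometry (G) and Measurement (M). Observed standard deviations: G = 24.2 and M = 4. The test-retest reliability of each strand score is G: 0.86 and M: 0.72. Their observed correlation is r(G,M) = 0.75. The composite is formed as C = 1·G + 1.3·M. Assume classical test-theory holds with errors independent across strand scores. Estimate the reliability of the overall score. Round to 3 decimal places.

0.888

Var(C) = 24.2² + 1.3²·4² + 2·[1.3·24.2·4·0.75] = 612.68 + 188.76 = 801.44.
Under uncorrelated errors the observed covariances equal the true-score covariances, so only the own-variance terms attenuate.
True-score variance = [24.2²·0.86 + 1.3²·4²·0.72] + 188.76 = 523.119 + 188.76 = 711.879.
Reliability = 711.879 / 801.44 = 0.888.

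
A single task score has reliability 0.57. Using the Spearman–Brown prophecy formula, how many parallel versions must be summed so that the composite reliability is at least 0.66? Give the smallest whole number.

2

k ≥ ρ*(1−ρ₁)/(ρ₁(1−ρ*)) = 0.66·0.43 / (0.57·0.34) = 1.464.
Smallest integer k = 2.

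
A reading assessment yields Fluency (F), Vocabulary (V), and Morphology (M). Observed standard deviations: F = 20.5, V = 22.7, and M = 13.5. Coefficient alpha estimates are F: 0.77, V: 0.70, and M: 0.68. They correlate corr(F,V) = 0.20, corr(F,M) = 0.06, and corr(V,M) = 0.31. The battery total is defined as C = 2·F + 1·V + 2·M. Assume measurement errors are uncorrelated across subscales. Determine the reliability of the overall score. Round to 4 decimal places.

0.7967

Var(C) = 2²·20.5² + 22.7² + 2²·13.5² + 2·[2·20.5·22.7·0.20 + 4·20.5·13.5·0.06 + 2·22.7·13.5·0.31] = 2925.29 + 885.118 = 3810.41.
With uncorrelated errors the cross-covariances are all true-score covariance, so they carry over unchanged; only the diagonal terms shrink to ρᵢσᵢ².
True-score variance = [2²·20.5²·0.77 + 22.7²·0.70 + 2²·13.5²·0.68] + 885.118 = 2150.79 + 885.118 = 3035.91.
Reliability = 3035.91 / 3810.41 = 0.7967.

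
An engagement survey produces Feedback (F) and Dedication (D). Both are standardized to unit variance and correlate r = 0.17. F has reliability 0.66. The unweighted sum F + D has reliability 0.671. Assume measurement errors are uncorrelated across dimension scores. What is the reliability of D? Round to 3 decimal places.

Var(F+D) = 2 + 2·0.17 = 2.340.
True-score variance = ρ_F + ρ_D + 2·0.17, so 0.671 = (0.66 + ρ_D + 0.34) / 2.340.
ρ_D = 0.671·2.340 − 0.66 − 0.34 = 0.570.

0.570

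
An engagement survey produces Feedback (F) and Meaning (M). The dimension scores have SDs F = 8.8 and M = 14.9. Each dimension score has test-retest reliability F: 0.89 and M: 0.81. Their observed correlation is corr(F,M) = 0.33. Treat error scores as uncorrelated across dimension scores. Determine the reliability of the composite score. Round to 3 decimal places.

0.869

Var(F+M) = 8.8² + 14.9² + 2·[8.8·14.9·0.33] = 299.45 + 86.5392 = 385.989.
Under uncorrelated errors the observed covariances equal the true-score covariances, so only the own-variance terms attenuate.
True-score variance = [8.8²·0.89 + 14.9²·0.81] + 86.5392 = 248.75 + 86.5392 = 335.289.
Reliability = 335.289 / 385.989 = 0.869.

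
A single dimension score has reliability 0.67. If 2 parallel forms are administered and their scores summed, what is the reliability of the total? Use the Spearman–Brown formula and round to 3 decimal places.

ρ_k = kρ / (1 + (k−1)ρ) = 2·0.67 / (1 + 1·0.67) = 1.340 / 1.670 = 0.802.

0.802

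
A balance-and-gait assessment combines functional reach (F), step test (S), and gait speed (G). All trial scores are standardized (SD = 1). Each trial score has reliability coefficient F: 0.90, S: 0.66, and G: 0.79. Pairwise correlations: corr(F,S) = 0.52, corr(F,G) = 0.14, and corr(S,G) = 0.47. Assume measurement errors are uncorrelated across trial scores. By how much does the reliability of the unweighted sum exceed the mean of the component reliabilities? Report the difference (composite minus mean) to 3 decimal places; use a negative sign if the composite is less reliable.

Var(sum) = 3 + 2.26 = 5.26; true-score variance = 2.35 + 2.26 = 4.61; composite reliability = 0.8764.
Mean component reliability = 0.7833.
Difference = 0.8764 − 0.7833 = 0.093.

0.093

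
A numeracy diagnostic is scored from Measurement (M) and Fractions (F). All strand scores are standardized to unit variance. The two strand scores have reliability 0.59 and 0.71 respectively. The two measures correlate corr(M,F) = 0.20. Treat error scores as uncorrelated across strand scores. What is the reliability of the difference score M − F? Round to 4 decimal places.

0.5625

Var(M−F) = 1 + 1 − 2·0.20 = 2 − 0.4 = 1.6.
With uncorrelated errors the cross-covariances are all true-score covariance, so they carry over unchanged; only the diagonal terms shrink to ρᵢσᵢ².
True-score variance = [0.59 + 0.71] − 0.4 = 1.3 − 0.4 = 0.9.
Reliability = 0.9 / 1.6 = 0.5625.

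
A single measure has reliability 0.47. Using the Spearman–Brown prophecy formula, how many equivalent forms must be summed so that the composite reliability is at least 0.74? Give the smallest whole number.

k ≥ ρ*(1−ρ₁)/(ρ₁(1−ρ*)) = 0.74·0.53 / (0.47·0.26) = 3.209.
Smallest integer k = 4.

4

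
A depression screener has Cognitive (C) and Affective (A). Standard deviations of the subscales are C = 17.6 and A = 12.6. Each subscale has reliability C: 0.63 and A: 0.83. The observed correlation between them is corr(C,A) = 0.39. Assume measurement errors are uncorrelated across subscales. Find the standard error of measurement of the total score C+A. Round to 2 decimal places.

11.90

Var(total) = 468.52 + 172.973 = 641.493.
True-score variance = 326.92 + 172.973 = 499.892, so reliability = 0.7793.
Error variance = 641.493 − 499.892 = 141.6; SEM = √141.6 = 11.90.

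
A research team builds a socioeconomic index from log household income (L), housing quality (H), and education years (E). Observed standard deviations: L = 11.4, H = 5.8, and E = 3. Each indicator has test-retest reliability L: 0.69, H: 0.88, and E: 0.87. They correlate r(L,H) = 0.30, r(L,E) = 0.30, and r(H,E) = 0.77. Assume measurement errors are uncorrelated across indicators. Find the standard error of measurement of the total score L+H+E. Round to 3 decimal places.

Var(total) = 172.6 + 86.988 = 259.588.
True-score variance = 127.106 + 86.988 = 214.094, so reliability = 0.8247.
Error variance = 259.588 − 214.094 = 45.4944; SEM = √45.4944 = 6.745.

6.745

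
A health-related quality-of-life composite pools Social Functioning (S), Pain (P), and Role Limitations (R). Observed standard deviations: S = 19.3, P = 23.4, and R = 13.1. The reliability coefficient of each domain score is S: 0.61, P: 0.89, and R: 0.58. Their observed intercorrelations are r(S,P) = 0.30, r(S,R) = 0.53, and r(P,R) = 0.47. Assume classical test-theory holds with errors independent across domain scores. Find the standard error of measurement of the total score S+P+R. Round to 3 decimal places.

16.661

Var(total) = 1091.66 + 827.119 = 1918.78.
True-score variance = 814.081 + 827.119 = 1641.2, so reliability = 0.8553.
Error variance = 1918.78 − 1641.2 = 277.579; SEM = √277.579 = 16.661.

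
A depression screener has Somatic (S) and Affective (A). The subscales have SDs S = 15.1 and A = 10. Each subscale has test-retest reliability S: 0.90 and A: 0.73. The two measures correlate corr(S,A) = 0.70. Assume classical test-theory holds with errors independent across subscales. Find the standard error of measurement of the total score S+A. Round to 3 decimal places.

7.057

Var(total) = 328.01 + 211.4 = 539.41.
True-score variance = 278.209 + 211.4 = 489.609, so reliability = 0.9077.
Error variance = 539.41 − 489.609 = 49.801; SEM = √49.801 = 7.057.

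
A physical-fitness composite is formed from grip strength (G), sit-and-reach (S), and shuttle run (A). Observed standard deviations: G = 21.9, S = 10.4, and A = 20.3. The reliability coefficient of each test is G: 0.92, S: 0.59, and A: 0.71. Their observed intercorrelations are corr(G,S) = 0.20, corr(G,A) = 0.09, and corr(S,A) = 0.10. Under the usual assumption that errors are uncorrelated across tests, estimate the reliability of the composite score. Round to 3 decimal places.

0.833

Var(G+S+A) = 21.9² + 10.4² + 20.3² + 2·[21.9·10.4·0.20 + 21.9·20.3·0.09 + 10.4·20.3·0.10] = 999.86 + 213.351 = 1213.21.
With uncorrelated errors the cross-covariances are all true-score covariance, so they carry over unchanged; only the diagonal terms shrink to ρᵢσᵢ².
True-score variance = [21.9²·0.92 + 10.4²·0.59 + 20.3²·0.71] + 213.351 = 797.639 + 213.351 = 1010.99.
Reliability = 1010.99 / 1213.21 = 0.833.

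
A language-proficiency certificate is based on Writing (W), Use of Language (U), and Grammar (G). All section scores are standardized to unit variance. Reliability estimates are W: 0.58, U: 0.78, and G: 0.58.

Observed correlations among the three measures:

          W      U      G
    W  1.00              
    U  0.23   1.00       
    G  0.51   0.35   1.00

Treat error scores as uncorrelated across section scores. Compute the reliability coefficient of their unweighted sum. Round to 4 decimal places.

Var(W+U+G) = 3 + 2·[0.23 + 0.51 + 0.35] = 3 + 2.18 = 5.18.
Under uncorrelated errors the observed covariances equal the true-score covariances, so only the own-variance terms attenuate.
True-score variance = [0.58 + 0.78 + 0.58] + 2.18 = 1.94 + 2.18 = 4.12.
Reliability = 4.12 / 5.18 = 0.7954.

0.7954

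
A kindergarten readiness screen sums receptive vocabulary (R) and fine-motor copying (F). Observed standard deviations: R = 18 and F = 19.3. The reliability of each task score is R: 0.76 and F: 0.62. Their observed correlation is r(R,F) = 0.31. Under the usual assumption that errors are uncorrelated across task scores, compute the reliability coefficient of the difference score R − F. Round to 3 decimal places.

Var(R−F) = 18² + 19.3² − 2·18·19.3·0.31 = 696.49 − 215.388 = 481.102.
Under uncorrelated errors the observed covariances equal the true-score covariances, so only the own-variance terms attenuate.
True-score variance = [18²·0.76 + 19.3²·0.62] − 215.388 = 477.184 − 215.388 = 261.796.
Reliability = 261.796 / 481.102 = 0.544.

0.544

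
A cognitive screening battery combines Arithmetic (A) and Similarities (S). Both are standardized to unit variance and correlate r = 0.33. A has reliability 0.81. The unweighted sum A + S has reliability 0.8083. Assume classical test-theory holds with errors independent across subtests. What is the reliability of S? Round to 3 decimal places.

Var(A+S) = 2 + 2·0.33 = 2.660.
True-score variance = ρ_A + ρ_S + 2·0.33, so 0.8083 = (0.81 + ρ_S + 0.66) / 2.660.
ρ_S = 0.8083·2.660 − 0.81 − 0.66 = 0.680.

0.680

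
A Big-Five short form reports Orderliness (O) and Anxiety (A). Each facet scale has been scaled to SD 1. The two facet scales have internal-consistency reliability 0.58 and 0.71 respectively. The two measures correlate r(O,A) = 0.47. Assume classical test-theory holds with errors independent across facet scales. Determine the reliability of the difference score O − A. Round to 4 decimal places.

0.3302

Var(O−A) = 1 + 1 − 2·0.47 = 2 − 0.94 = 1.06.
With uncorrelated errors the cross-covariances are all true-score covariance, so they carry over unchanged; only the diagonal terms shrink to ρᵢσᵢ².
True-score variance = [0.58 + 0.71] − 0.94 = 1.29 − 0.94 = 0.35.
Reliability = 0.35 / 1.06 = 0.3302.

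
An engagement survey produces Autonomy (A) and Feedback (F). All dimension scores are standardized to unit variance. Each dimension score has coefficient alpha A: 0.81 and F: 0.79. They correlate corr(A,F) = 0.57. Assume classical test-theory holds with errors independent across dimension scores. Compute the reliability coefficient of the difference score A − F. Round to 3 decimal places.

Var(A−F) = 1 + 1 − 2·0.57 = 2 − 1.14 = 0.86.
Because errors are independent across components, Cov(Tᵢ,Tⱼ) = Cov(Xᵢ,Xⱼ); the off-diagonal part of the true-score variance is the same as above.
True-score variance = [0.81 + 0.79] − 1.14 = 1.6 − 1.14 = 0.46.
Reliability = 0.46 / 0.86 = 0.535.

0.535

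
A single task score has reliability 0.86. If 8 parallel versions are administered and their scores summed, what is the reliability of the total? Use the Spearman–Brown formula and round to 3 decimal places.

0.980

ρ_k = kρ / (1 + (k−1)ρ) = 8·0.86 / (1 + 7·0.86) = 6.880 / 7.020 = 0.980.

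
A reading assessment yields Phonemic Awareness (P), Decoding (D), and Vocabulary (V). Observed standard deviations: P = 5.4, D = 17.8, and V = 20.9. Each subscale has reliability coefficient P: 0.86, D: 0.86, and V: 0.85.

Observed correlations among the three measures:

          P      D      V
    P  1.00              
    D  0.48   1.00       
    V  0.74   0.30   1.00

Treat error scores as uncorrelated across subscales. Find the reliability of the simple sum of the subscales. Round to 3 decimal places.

0.910

Var(P+D+V) = 5.4² + 17.8² + 20.9² + 2·[5.4·17.8·0.48 + 5.4·20.9·0.74 + 17.8·20.9·0.30] = 782.81 + 482.52 = 1265.33.
With uncorrelated errors the cross-covariances are all true-score covariance, so they carry over unchanged; only the diagonal terms shrink to ρᵢσᵢ².
True-score variance = [5.4²·0.86 + 17.8²·0.86 + 20.9²·0.85] + 482.52 = 668.848 + 482.52 = 1151.37.
Reliability = 1151.37 / 1265.33 = 0.910.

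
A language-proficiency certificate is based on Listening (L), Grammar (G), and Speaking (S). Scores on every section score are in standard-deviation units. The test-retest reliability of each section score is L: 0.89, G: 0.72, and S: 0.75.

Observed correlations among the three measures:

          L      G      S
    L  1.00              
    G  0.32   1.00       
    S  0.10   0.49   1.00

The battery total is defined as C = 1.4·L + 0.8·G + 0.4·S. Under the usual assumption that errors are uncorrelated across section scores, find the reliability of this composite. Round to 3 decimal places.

Var(C) = 1.4² + 0.8² + 0.4² + 2·[1.12·0.32 + 0.56·0.10 + 0.32·0.49] = 2.76 + 1.1424 = 3.9024.
Under uncorrelated errors the observed covariances equal the true-score covariances, so only the own-variance terms attenuate.
True-score variance = [1.4²·0.89 + 0.8²·0.72 + 0.4²·0.75] + 1.1424 = 2.3252 + 1.1424 = 3.4676.
Reliability = 3.4676 / 3.9024 = 0.889.

0.889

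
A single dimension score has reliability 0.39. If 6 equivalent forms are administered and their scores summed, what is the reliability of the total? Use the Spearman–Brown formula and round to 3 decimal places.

ρ_k = kρ / (1 + (k−1)ρ) = 6·0.39 / (1 + 5·0.39) = 2.340 / 2.950 = 0.793.

0.793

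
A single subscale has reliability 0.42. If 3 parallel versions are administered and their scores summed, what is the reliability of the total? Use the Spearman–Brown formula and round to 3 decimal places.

0.685

ρ_k = kρ / (1 + (k−1)ρ) = 3·0.42 / (1 + 2·0.42) = 1.260 / 1.840 = 0.685.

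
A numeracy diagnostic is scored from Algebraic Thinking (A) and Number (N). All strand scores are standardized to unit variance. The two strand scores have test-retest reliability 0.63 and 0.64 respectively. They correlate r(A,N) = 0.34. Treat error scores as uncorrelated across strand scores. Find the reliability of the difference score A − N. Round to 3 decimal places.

0.447

Var(A−N) = 1 + 1 − 2·0.34 = 2 − 0.68 = 1.32.
Under uncorrelated errors the observed covariances equal the true-score covariances, so only the own-variance terms attenuate.
True-score variance = [0.63 + 0.64] − 0.68 = 1.27 − 0.68 = 0.59.
Reliability = 0.59 / 1.32 = 0.447.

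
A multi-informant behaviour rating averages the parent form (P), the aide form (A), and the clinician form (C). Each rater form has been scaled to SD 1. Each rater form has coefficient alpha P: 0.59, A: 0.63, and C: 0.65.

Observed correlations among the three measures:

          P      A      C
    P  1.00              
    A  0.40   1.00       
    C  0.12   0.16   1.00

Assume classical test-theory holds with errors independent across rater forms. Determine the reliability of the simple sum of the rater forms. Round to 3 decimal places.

Var(P+A+C) = 3 + 2·[0.40 + 0.12 + 0.16] = 3 + 1.36 = 4.36.
Because errors are independent across components, Cov(Tᵢ,Tⱼ) = Cov(Xᵢ,Xⱼ); the off-diagonal part of the true-score variance is the same as above.
True-score variance = [0.59 + 0.63 + 0.65] + 1.36 = 1.87 + 1.36 = 3.23.
Reliability = 3.23 / 4.36 = 0.741.

0.741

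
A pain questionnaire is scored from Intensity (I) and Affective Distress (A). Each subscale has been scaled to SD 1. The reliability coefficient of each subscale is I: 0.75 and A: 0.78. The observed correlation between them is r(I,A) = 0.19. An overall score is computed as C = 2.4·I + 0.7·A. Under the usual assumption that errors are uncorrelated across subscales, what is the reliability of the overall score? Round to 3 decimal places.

Var(C) = 2.4² + 0.7² + 2·[1.68·0.19] = 6.25 + 0.6384 = 6.8884.
With uncorrelated errors the cross-covariances are all true-score covariance, so they carry over unchanged; only the diagonal terms shrink to ρᵢσᵢ².
True-score variance = [2.4²·0.75 + 0.7²·0.78] + 0.6384 = 4.7022 + 0.6384 = 5.3406.
Reliability = 5.3406 / 6.8884 = 0.775.

0.775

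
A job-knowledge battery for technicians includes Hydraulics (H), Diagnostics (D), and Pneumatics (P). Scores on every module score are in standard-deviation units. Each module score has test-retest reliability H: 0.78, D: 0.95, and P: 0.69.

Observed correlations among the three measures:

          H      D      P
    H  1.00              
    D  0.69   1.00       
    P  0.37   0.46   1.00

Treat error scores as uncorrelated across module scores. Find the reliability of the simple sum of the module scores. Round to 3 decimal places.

Var(H+D+P) = 3 + 2·[0.69 + 0.37 + 0.46] = 3 + 3.04 = 6.04.
With uncorrelated errors the cross-covariances are all true-score covariance, so they carry over unchanged; only the diagonal terms shrink to ρᵢσᵢ².
True-score variance = [0.78 + 0.95 + 0.69] + 3.04 = 2.42 + 3.04 = 5.46.
Reliability = 5.46 / 6.04 = 0.904.

0.904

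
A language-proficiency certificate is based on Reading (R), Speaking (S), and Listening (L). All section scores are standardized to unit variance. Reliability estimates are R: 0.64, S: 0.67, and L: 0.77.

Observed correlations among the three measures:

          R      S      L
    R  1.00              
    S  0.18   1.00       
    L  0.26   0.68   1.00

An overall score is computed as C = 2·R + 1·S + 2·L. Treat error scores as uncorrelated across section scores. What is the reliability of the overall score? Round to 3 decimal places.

0.815

Var(C) = 2² + 1 + 2² + 2·[2·0.18 + 4·0.26 + 2·0.68] = 9 + 5.52 = 14.52.
Because errors are independent across components, Cov(Tᵢ,Tⱼ) = Cov(Xᵢ,Xⱼ); the off-diagonal part of the true-score variance is the same as above.
True-score variance = [2²·0.64 + 0.67 + 2²·0.77] + 5.52 = 6.31 + 5.52 = 11.83.
Reliability = 11.83 / 14.52 = 0.815.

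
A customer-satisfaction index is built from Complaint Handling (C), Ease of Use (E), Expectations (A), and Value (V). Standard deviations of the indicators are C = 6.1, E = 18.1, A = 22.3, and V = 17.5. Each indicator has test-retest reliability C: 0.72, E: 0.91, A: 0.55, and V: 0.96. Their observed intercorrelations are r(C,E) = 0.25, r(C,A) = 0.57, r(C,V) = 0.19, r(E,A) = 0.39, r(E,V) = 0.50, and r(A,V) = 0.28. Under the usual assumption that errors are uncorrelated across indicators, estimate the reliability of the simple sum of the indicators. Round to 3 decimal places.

Var(C+E+A+V) = 6.1² + 18.1² + 22.3² + 17.5² + 2·[6.1·18.1·0.25 + 6.1·22.3·0.57 + 6.1·17.5·0.19 + 18.1·22.3·0.39 + 18.1·17.5·0.50 + 22.3·17.5·0.28] = 1168.36 + 1100.97 = 2269.33.
Under uncorrelated errors the observed covariances equal the true-score covariances, so only the own-variance terms attenuate.
True-score variance = [6.1²·0.72 + 18.1²·0.91 + 22.3²·0.55 + 17.5²·0.96] + 1100.97 = 892.426 + 1100.97 = 1993.39.
Reliability = 1993.39 / 2269.33 = 0.878.

0.878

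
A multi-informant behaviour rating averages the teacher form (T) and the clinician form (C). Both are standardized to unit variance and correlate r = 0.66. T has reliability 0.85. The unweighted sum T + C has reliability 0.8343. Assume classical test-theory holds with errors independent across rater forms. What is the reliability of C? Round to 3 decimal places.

Var(T+C) = 2 + 2·0.66 = 3.320.
True-score variance = ρ_T + ρ_C + 2·0.66, so 0.8343 = (0.85 + ρ_C + 1.32) / 3.320.
ρ_C = 0.8343·3.320 − 0.85 − 1.32 = 0.600.

0.600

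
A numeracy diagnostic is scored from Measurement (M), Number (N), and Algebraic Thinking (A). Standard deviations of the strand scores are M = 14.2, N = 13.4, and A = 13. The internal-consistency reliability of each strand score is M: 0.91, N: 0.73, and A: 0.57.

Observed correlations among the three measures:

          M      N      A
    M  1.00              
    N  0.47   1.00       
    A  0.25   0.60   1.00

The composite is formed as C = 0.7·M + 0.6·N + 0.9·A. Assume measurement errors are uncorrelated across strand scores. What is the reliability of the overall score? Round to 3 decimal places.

Var(C) = 0.7²·14.2² + 0.6²·13.4² + 0.9²·13² + 2·[0.42·14.2·13.4·0.47 + 0.63·14.2·13·0.25 + 0.54·13.4·13·0.60] = 300.335 + 246.153 = 546.488.
Because errors are independent across components, Cov(Tᵢ,Tⱼ) = Cov(Xᵢ,Xⱼ); the off-diagonal part of the true-score variance is the same as above.
True-score variance = [0.7²·14.2²·0.91 + 0.6²·13.4²·0.73 + 0.9²·13²·0.57] + 246.153 = 215.127 + 246.153 = 461.28.
Reliability = 461.28 / 546.488 = 0.844.

0.844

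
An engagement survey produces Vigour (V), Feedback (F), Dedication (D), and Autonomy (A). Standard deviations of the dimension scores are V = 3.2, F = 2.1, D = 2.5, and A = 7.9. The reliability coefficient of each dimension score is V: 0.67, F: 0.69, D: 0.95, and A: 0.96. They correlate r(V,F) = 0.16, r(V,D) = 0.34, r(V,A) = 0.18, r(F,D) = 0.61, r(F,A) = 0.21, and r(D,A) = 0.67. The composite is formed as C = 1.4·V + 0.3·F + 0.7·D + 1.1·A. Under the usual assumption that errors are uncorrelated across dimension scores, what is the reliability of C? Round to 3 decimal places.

0.931

Var(C) = 1.4²·3.2² + 0.3²·2.1² + 0.7²·2.5² + 1.1²·7.9² + 2·[0.42·3.2·2.1·0.16 + 0.98·3.2·2.5·0.34 + 1.54·3.2·7.9·0.18 + 0.21·2.1·2.5·0.61 + 0.33·2.1·7.9·0.21 + 0.77·2.5·7.9·0.67] = 99.0459 + 44.2721 = 143.318.
Under uncorrelated errors the observed covariances equal the true-score covariances, so only the own-variance terms attenuate.
True-score variance = [1.4²·3.2²·0.67 + 0.3²·2.1²·0.69 + 0.7²·2.5²·0.95 + 1.1²·7.9²·0.96] + 44.2721 = 89.1259 + 44.2721 = 133.398.
Reliability = 133.398 / 143.318 = 0.931.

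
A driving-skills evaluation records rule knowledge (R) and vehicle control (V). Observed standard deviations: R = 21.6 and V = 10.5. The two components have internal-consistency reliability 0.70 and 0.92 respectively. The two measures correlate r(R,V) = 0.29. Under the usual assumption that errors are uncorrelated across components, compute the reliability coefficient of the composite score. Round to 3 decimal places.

Var(R+V) = 21.6² + 10.5² + 2·[21.6·10.5·0.29] = 576.81 + 131.544 = 708.354.
With uncorrelated errors the cross-covariances are all true-score covariance, so they carry over unchanged; only the diagonal terms shrink to ρᵢσᵢ².
True-score variance = [21.6²·0.70 + 10.5²·0.92] + 131.544 = 428.022 + 131.544 = 559.566.
Reliability = 559.566 / 708.354 = 0.790.

0.790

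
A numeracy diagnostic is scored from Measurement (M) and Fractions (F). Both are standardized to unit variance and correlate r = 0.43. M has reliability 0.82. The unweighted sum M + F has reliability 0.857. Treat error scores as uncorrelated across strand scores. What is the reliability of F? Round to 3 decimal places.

0.771

Var(M+F) = 2 + 2·0.43 = 2.860.
True-score variance = ρ_M + ρ_F + 2·0.43, so 0.857 = (0.82 + ρ_F + 0.86) / 2.860.
ρ_F = 0.857·2.860 − 0.82 − 0.86 = 0.771.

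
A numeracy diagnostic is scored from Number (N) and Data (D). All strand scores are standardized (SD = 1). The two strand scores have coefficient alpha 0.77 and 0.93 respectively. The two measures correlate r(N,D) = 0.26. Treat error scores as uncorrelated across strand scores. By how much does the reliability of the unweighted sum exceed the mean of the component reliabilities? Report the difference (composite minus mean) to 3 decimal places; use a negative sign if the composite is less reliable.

Var(sum) = 2 + 0.52 = 2.52; true-score variance = 1.7 + 0.52 = 2.22; composite reliability = 0.8810.
Mean component reliability = 0.8500.
Difference = 0.8810 − 0.8500 = 0.031.

0.031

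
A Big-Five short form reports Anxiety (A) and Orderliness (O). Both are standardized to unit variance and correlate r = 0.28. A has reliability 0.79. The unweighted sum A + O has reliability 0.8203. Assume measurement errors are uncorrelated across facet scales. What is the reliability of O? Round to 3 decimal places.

Var(A+O) = 2 + 2·0.28 = 2.560.
True-score variance = ρ_A + ρ_O + 2·0.28, so 0.8203 = (0.79 + ρ_O + 0.56) / 2.560.
ρ_O = 0.8203·2.560 − 0.79 − 0.56 = 0.750.

0.750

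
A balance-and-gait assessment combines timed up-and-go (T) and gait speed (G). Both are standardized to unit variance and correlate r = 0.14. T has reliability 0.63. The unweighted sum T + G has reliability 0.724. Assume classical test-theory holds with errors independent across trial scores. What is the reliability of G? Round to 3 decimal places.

0.741

Var(T+G) = 2 + 2·0.14 = 2.280.
True-score variance = ρ_T + ρ_G + 2·0.14, so 0.724 = (0.63 + ρ_G + 0.28) / 2.280.
ρ_G = 0.724·2.280 − 0.63 − 0.28 = 0.741.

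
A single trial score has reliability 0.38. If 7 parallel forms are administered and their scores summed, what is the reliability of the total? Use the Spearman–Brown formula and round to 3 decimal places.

ρ_k = kρ / (1 + (k−1)ρ) = 7·0.38 / (1 + 6·0.38) = 2.660 / 3.280 = 0.811.

0.811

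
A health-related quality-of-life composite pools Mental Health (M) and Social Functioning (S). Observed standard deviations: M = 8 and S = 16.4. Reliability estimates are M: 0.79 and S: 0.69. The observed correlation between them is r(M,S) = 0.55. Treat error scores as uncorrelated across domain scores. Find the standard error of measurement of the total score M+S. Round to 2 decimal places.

Var(total) = 332.96 + 144.32 = 477.28.
True-score variance = 236.142 + 144.32 = 380.462, so reliability = 0.7971.
Error variance = 477.28 − 380.462 = 96.8176; SEM = √96.8176 = 9.84.

9.84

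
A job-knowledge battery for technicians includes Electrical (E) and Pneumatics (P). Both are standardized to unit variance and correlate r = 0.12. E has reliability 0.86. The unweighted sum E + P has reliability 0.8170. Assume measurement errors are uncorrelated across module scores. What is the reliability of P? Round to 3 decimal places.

0.730

Var(E+P) = 2 + 2·0.12 = 2.240.
True-score variance = ρ_E + ρ_P + 2·0.12, so 0.8170 = (0.86 + ρ_P + 0.24) / 2.240.
ρ_P = 0.8170·2.240 − 0.86 − 0.24 = 0.730.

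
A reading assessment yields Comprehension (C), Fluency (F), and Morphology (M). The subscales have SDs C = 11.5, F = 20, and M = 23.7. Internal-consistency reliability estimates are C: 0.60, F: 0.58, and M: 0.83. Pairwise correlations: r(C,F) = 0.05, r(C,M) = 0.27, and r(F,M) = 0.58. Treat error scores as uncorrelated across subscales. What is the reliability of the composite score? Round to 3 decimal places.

Var(C+F+M) = 11.5² + 20² + 23.7² + 2·[11.5·20·0.05 + 11.5·23.7·0.27 + 20·23.7·0.58] = 1093.94 + 720.017 = 1813.96.
With uncorrelated errors the cross-covariances are all true-score covariance, so they carry over unchanged; only the diagonal terms shrink to ρᵢσᵢ².
True-score variance = [11.5²·0.60 + 20²·0.58 + 23.7²·0.83] + 720.017 = 777.553 + 720.017 = 1497.57.
Reliability = 1497.57 / 1813.96 = 0.826.

0.826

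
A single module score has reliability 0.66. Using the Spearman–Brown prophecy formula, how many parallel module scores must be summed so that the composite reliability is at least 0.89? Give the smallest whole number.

5

k ≥ ρ*(1−ρ₁)/(ρ₁(1−ρ*)) = 0.89·0.34 / (0.66·0.11) = 4.168.
Smallest integer k = 5.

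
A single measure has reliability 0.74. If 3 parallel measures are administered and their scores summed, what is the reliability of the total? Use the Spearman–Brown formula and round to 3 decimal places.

0.895

ρ_k = kρ / (1 + (k−1)ρ) = 3·0.74 / (1 + 2·0.74) = 2.220 / 2.480 = 0.895.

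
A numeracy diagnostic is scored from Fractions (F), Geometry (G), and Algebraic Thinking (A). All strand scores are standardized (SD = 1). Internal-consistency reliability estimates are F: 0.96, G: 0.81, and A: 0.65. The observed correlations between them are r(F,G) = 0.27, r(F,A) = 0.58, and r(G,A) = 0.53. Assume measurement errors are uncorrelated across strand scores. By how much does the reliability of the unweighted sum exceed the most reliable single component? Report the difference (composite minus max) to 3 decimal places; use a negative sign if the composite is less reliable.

-0.061

Var(sum) = 3 + 2.76 = 5.76; true-score variance = 2.42 + 2.76 = 5.18; composite reliability = 0.8993.
Max component reliability = 0.9600.
Difference = 0.8993 − 0.9600 = -0.061.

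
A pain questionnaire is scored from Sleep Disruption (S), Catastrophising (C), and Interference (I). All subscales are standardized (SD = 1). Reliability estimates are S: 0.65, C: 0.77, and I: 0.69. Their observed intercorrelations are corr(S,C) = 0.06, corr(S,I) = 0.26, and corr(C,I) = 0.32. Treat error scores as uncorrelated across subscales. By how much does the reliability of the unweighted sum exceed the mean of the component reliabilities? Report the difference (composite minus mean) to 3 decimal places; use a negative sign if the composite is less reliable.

0.089

Var(sum) = 3 + 1.28 = 4.28; true-score variance = 2.11 + 1.28 = 3.39; composite reliability = 0.7921.
Mean component reliability = 0.7033.
Difference = 0.7921 − 0.7033 = 0.089.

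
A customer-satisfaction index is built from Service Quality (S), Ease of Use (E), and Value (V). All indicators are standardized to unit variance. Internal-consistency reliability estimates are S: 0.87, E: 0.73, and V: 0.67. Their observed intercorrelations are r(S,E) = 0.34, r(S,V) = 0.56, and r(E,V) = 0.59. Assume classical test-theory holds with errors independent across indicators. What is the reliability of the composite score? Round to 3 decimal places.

Var(S+E+V) = 3 + 2·[0.34 + 0.56 + 0.59] = 3 + 2.98 = 5.98.
Under uncorrelated errors the observed covariances equal the true-score covariances, so only the own-variance terms attenuate.
True-score variance = [0.87 + 0.73 + 0.67] + 2.98 = 2.27 + 2.98 = 5.25.
Reliability = 5.25 / 5.98 = 0.878.

0.878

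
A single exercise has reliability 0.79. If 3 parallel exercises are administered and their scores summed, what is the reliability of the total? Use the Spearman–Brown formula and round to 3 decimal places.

0.919

ρ_k = kρ / (1 + (k−1)ρ) = 3·0.79 / (1 + 2·0.79) = 2.370 / 2.580 = 0.919.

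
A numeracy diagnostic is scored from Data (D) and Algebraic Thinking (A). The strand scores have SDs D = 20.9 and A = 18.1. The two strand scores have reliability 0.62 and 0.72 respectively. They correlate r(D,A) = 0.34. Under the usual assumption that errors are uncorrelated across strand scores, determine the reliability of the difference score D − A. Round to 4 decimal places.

Var(D−A) = 20.9² + 18.1² − 2·20.9·18.1·0.34 = 764.42 − 257.237 = 507.183.
Because errors are independent across components, Cov(Tᵢ,Tⱼ) = Cov(Xᵢ,Xⱼ); the off-diagonal part of the true-score variance is the same as above.
True-score variance = [20.9²·0.62 + 18.1²·0.72] − 257.237 = 506.701 − 257.237 = 249.464.
Reliability = 249.464 / 507.183 = 0.4919.

0.4919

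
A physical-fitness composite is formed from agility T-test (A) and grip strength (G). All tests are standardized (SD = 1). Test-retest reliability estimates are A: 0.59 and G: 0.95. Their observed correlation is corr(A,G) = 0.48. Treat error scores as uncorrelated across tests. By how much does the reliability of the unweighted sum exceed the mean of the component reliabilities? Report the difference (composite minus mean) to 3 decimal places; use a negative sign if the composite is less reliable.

Var(sum) = 2 + 0.96 = 2.96; true-score variance = 1.54 + 0.96 = 2.5; composite reliability = 0.8446.
Mean component reliability = 0.7700.
Difference = 0.8446 − 0.7700 = 0.075.

0.075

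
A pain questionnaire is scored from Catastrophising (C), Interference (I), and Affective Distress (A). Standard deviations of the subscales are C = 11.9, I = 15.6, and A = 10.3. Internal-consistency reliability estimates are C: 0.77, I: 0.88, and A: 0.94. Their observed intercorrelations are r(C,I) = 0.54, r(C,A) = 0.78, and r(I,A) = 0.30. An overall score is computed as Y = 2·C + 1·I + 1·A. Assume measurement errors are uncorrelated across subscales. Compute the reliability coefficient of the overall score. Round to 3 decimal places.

Var(Y) = 2²·11.9² + 15.6² + 10.3² + 2·[2·11.9·15.6·0.54 + 2·11.9·10.3·0.78 + 15.6·10.3·0.30] = 915.89 + 879.809 = 1795.7.
Under uncorrelated errors the observed covariances equal the true-score covariances, so only the own-variance terms attenuate.
True-score variance = [2²·11.9²·0.77 + 15.6²·0.88 + 10.3²·0.94] + 879.809 = 750.04 + 879.809 = 1629.85.
Reliability = 1629.85 / 1795.7 = 0.908.

0.908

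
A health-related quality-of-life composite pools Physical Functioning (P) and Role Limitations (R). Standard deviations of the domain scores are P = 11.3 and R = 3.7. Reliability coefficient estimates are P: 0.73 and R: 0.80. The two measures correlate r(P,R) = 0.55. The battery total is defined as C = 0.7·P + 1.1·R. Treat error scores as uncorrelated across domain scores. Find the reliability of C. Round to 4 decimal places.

0.8236

Var(C) = 0.7²·11.3² + 1.1²·3.7² + 2·[0.77·11.3·3.7·0.55] = 79.133 + 35.4131 = 114.546.
With uncorrelated errors the cross-covariances are all true-score covariance, so they carry over unchanged; only the diagonal terms shrink to ρᵢσᵢ².
True-score variance = [0.7²·11.3²·0.73 + 1.1²·3.7²·0.80] + 35.4131 = 58.9266 + 35.4131 = 94.3397.
Reliability = 94.3397 / 114.546 = 0.8236.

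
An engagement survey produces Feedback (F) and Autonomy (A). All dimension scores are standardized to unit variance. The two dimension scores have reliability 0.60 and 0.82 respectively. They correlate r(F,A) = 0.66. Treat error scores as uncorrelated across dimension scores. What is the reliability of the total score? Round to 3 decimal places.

Var(F+A) = 2 + 2·[0.66] = 2 + 1.32 = 3.32.
With uncorrelated errors the cross-covariances are all true-score covariance, so they carry over unchanged; only the diagonal terms shrink to ρᵢσᵢ².
True-score variance = [0.60 + 0.82] + 1.32 = 1.42 + 1.32 = 2.74.
Reliability = 2.74 / 3.32 = 0.825.

0.825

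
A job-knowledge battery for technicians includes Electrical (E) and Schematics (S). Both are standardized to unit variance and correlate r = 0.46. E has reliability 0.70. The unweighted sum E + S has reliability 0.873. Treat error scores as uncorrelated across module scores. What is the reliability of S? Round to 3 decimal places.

0.929

Var(E+S) = 2 + 2·0.46 = 2.920.
True-score variance = ρ_E + ρ_S + 2·0.46, so 0.873 = (0.70 + ρ_S + 0.92) / 2.920.
ρ_S = 0.873·2.920 − 0.70 − 0.92 = 0.929.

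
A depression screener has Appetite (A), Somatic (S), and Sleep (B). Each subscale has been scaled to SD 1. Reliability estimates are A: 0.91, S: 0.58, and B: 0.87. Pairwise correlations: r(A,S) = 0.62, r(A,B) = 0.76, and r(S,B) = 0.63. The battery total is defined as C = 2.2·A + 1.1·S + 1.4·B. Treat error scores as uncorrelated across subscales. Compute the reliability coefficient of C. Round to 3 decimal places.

0.932

Var(C) = 2.2² + 1.1² + 1.4² + 2·[2.42·0.62 + 3.08·0.76 + 1.54·0.63] = 8.01 + 9.6228 = 17.6328.
Because errors are independent across components, Cov(Tᵢ,Tⱼ) = Cov(Xᵢ,Xⱼ); the off-diagonal part of the true-score variance is the same as above.
True-score variance = [2.2²·0.91 + 1.1²·0.58 + 1.4²·0.87] + 9.6228 = 6.8114 + 9.6228 = 16.4342.
Reliability = 16.4342 / 17.6328 = 0.932.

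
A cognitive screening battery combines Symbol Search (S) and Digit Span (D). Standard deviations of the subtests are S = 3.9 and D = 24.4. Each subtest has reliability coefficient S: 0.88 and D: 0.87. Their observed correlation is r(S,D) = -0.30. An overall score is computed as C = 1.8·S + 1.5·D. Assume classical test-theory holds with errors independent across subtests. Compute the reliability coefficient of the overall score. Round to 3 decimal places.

0.854

Var(C) = 1.8²·3.9² + 1.5²·24.4² + 2·[2.7·3.9·24.4·(-0.30)] = 1388.84 − 154.159 = 1234.68.
Because errors are independent across components, Cov(Tᵢ,Tⱼ) = Cov(Xᵢ,Xⱼ); the off-diagonal part of the true-score variance is the same as above.
True-score variance = [1.8²·3.9²·0.88 + 1.5²·24.4²·0.87] − 154.159 = 1208.78 − 154.159 = 1054.62.
Reliability = 1054.62 / 1234.68 = 0.854.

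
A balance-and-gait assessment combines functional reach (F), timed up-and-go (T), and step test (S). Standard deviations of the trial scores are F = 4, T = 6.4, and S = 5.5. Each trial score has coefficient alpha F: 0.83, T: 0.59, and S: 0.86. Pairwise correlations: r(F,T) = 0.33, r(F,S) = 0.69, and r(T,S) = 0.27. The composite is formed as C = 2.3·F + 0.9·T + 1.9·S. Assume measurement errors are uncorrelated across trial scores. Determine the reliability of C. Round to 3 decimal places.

0.899

Var(C) = 2.3²·4² + 0.9²·6.4² + 1.9²·5.5² + 2·[2.07·4·6.4·0.33 + 4.37·4·5.5·0.69 + 1.71·6.4·5.5·0.27] = 227.02 + 200.152 = 427.172.
Under uncorrelated errors the observed covariances equal the true-score covariances, so only the own-variance terms attenuate.
True-score variance = [2.3²·4²·0.83 + 0.9²·6.4²·0.59 + 1.9²·5.5²·0.86] + 200.152 = 183.74 + 200.152 = 383.892.
Reliability = 383.892 / 427.172 = 0.899.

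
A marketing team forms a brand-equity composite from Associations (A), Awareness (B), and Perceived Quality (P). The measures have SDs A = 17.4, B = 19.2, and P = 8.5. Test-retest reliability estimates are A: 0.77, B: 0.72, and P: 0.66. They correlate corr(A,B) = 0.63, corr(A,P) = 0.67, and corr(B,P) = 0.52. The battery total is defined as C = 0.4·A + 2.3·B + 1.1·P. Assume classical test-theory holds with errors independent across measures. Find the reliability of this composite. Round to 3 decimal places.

Var(C) = 0.4²·17.4² + 2.3²·19.2² + 1.1²·8.5² + 2·[0.92·17.4·19.2·0.63 + 0.44·17.4·8.5·0.67 + 2.53·19.2·8.5·0.52] = 2085.97 + 903.879 = 2989.85.
With uncorrelated errors the cross-covariances are all true-score covariance, so they carry over unchanged; only the diagonal terms shrink to ρᵢσᵢ².
True-score variance = [0.4²·17.4²·0.77 + 2.3²·19.2²·0.72 + 1.1²·8.5²·0.66] + 903.879 = 1499.07 + 903.879 = 2402.95.
Reliability = 2402.95 / 2989.85 = 0.804.

0.804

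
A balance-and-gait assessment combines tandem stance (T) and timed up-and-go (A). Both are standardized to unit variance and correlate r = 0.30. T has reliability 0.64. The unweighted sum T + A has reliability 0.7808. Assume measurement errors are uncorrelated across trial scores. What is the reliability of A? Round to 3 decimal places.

0.790

Var(T+A) = 2 + 2·0.30 = 2.600.
True-score variance = ρ_T + ρ_A + 2·0.30, so 0.7808 = (0.64 + ρ_A + 0.60) / 2.600.
ρ_A = 0.7808·2.600 − 0.64 − 0.60 = 0.790.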